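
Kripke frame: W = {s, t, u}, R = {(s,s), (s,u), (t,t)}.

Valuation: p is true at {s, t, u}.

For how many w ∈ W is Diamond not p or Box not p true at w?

s: Diamond not p is F, Box not p is F. ✗
t: Diamond not p is F, Box not p is F. ✗
u: Diamond not p is F, Box not p is T. ✓
Satisfying worlds: {u}.

1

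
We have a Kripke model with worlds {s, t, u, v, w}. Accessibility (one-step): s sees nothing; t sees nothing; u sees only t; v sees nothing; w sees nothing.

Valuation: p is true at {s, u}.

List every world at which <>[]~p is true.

s: no successors, so <>[]~p fails. ✗
t: no successors, so <>[]~p fails. ✗
u: successors {t}; []~p there: t:T. ✓
v: no successors, so <>[]~p fails. ✗
w: no successors, so <>[]~p fails. ✗

{u}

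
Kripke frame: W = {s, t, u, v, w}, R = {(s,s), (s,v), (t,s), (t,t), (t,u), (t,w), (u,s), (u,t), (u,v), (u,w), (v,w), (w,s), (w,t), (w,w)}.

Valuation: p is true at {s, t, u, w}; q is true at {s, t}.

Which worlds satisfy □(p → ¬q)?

{v}

s: successors {s, v}; p → ¬q there: s:F, v:T. ✗
t: successors {s, t, u, w}; p → ¬q there: s:F, t:F, u:T, w:T. ✗
u: successors {s, t, v, w}; p → ¬q there: s:F, t:F, v:T, w:T. ✗
v: successors {w}; p → ¬q there: w:T. ✓
w: successors {s, t, w}; p → ¬q there: s:F, t:F, w:T. ✗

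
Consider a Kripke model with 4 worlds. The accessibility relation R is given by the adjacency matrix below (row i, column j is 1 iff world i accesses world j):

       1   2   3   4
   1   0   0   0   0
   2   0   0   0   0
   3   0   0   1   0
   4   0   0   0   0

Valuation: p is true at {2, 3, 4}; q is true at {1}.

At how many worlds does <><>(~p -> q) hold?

1: no successors, so <><>(~p -> q) fails. ✗
2: no successors, so <><>(~p -> q) fails. ✗
3: successors {3}; <>(~p -> q) there: 3:T. ✓
4: no successors, so <><>(~p -> q) fails. ✗
Satisfying worlds: {3}.

1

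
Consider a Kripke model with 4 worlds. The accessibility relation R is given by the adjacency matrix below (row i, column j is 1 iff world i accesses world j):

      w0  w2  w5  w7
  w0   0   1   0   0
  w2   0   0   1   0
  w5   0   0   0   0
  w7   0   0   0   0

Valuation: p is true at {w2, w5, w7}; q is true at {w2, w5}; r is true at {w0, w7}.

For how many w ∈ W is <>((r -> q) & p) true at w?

2

w0: successors {w2}; (r -> q) & p there: w2:T. ✓
w2: successors {w5}; (r -> q) & p there: w5:T. ✓
w5: no successors, so <>((r -> q) & p) fails. ✗
w7: no successors, so <>((r -> q) & p) fails. ✗
Satisfying worlds: {w0, w2}.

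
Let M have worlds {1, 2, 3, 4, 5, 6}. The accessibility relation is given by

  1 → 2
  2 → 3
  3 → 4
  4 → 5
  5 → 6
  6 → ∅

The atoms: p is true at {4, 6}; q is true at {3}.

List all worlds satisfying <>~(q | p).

1: successors {2}; ~(q | p) there: 2:T. ✓
2: successors {3}; ~(q | p) there: 3:F. ✗
3: successors {4}; ~(q | p) there: 4:F. ✗
4: successors {5}; ~(q | p) there: 5:T. ✓
5: successors {6}; ~(q | p) there: 6:F. ✗
6: no successors, so <>~(q | p) fails. ✗

{1, 4}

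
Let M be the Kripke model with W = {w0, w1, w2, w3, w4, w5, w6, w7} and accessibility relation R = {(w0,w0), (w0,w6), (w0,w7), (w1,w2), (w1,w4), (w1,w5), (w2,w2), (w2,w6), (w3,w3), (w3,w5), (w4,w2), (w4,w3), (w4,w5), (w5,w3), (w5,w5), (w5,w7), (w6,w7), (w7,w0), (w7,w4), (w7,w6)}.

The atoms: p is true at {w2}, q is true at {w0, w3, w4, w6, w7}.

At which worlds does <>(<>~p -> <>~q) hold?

{w1, w2, w3, w4, w5, w7}

w0: successors {w0, w6, w7}; <>~p -> <>~q there: w0:F, w6:F, w7:F. ✗
w1: successors {w2, w4, w5}; <>~p -> <>~q there: w2:T, w4:T, w5:T. ✓
w2: successors {w2, w6}; <>~p -> <>~q there: w2:T, w6:F. ✓
w3: successors {w3, w5}; <>~p -> <>~q there: w3:T, w5:T. ✓
w4: successors {w2, w3, w5}; <>~p -> <>~q there: w2:T, w3:T, w5:T. ✓
w5: successors {w3, w5, w7}; <>~p -> <>~q there: w3:T, w5:T, w7:F. ✓
w6: successors {w7}; <>~p -> <>~q there: w7:F. ✗
w7: successors {w0, w4, w6}; <>~p -> <>~q there: w0:F, w4:T, w6:F. ✓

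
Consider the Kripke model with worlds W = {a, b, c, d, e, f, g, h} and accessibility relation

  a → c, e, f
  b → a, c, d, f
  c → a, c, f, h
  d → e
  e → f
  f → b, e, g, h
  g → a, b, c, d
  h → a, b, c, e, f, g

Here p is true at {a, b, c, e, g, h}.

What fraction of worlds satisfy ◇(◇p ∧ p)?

a: successors {c, e, f}; ◇p ∧ p there: c:T, e:F, f:F. ✓
b: successors {a, c, d, f}; ◇p ∧ p there: a:T, c:T, d:F, f:F. ✓
c: successors {a, c, f, h}; ◇p ∧ p there: a:T, c:T, f:F, h:T. ✓
d: successors {e}; ◇p ∧ p there: e:F. ✗
e: successors {f}; ◇p ∧ p there: f:F. ✗
f: successors {b, e, g, h}; ◇p ∧ p there: b:T, e:F, g:T, h:T. ✓
g: successors {a, b, c, d}; ◇p ∧ p there: a:T, b:T, c:T, d:F. ✓
h: successors {a, b, c, e, f, g}; ◇p ∧ p there: a:T, b:T, c:T, e:F, f:F, g:T. ✓
That's 6 of 8 worlds, so 6/8 = 3/4.

3/4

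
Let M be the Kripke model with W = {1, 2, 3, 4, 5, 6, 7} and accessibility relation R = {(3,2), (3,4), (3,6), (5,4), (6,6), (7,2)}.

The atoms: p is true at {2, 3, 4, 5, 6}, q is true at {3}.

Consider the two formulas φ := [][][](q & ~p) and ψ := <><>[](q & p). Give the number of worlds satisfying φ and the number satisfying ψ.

For [][][](q & ~p):
1: no successors, so [][][](q & ~p) holds vacuously. ✓
2: no successors, so [][][](q & ~p) holds vacuously. ✓
3: successors {2, 4, 6}; [][](q & ~p) there: 2:T, 4:T, 6:F. ✗
4: no successors, so [][][](q & ~p) holds vacuously. ✓
5: successors {4}; [][](q & ~p) there: 4:T. ✓
6: successors {6}; [][](q & ~p) there: 6:F. ✗
7: successors {2}; [][](q & ~p) there: 2:T. ✓
— 5 worlds.
For <><>[](q & p):
1: no successors, so <><>[](q & p) fails. ✗
2: no successors, so <><>[](q & p) fails. ✗
3: successors {2, 4, 6}; <>[](q & p) there: 2:F, 4:F, 6:F. ✗
4: no successors, so <><>[](q & p) fails. ✗
5: successors {4}; <>[](q & p) there: 4:F. ✗
6: successors {6}; <>[](q & p) there: 6:F. ✗
7: successors {2}; <>[](q & p) there: 2:F. ✗
— 0 worlds.

5 and 0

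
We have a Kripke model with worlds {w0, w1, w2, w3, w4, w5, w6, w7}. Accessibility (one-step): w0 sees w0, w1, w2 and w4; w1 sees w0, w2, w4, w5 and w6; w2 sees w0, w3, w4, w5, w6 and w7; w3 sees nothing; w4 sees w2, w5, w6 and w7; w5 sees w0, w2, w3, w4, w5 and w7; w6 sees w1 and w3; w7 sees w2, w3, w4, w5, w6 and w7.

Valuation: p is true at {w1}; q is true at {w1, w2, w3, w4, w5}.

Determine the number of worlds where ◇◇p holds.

6

w0: successors {w0, w1, w2, w4}; ◇p there: w0:T, w1:F, w2:F, w4:F. ✓
w1: successors {w0, w2, w4, w5, w6}; ◇p there: w0:T, w2:F, w4:F, w5:F, w6:T. ✓
w2: successors {w0, w3, w4, w5, w6, w7}; ◇p there: w0:T, w3:F, w4:F, w5:F, w6:T, w7:F. ✓
w3: no successors, so ◇◇p fails. ✗
w4: successors {w2, w5, w6, w7}; ◇p there: w2:F, w5:F, w6:T, w7:F. ✓
w5: successors {w0, w2, w3, w4, w5, w7}; ◇p there: w0:T, w2:F, w3:F, w4:F, w5:F, w7:F. ✓
w6: successors {w1, w3}; ◇p there: w1:F, w3:F. ✗
w7: successors {w2, w3, w4, w5, w6, w7}; ◇p there: w2:F, w3:F, w4:F, w5:F, w6:T, w7:F. ✓
Satisfying worlds: {w0, w1, w2, w4, w5, w7}.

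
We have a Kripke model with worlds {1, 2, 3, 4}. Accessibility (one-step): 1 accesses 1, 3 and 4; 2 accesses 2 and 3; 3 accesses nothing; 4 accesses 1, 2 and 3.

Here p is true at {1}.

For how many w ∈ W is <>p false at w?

2

1: successors {1, 3, 4}; p there: 1:T, 3:F, 4:F. ✓
2: successors {2, 3}; p there: 2:F, 3:F. ✗
3: no successors, so <>p fails. ✗
4: successors {1, 2, 3}; p there: 1:T, 2:F, 3:F. ✓
Satisfying worlds: {1, 4}.
So <>p fails at the other 2 worlds.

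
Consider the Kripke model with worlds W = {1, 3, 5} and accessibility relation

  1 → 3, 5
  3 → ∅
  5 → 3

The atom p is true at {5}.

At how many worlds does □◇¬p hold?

1: successors {3, 5}; ◇¬p there: 3:F, 5:T. ✗
3: no successors, so □◇¬p holds vacuously. ✓
5: successors {3}; ◇¬p there: 3:F. ✗
Satisfying worlds: {3}.

1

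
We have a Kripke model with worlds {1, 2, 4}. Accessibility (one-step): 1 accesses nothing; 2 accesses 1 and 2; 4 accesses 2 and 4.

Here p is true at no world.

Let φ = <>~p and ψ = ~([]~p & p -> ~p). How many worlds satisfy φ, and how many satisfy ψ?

2 and 0

For <>~p:
1: no successors, so <>~p fails. ✗
2: successors {1, 2}; ~p there: 1:T, 2:T. ✓
4: successors {2, 4}; ~p there: 2:T, 4:T. ✓
— 2 worlds.
For ~([]~p & p -> ~p):
1: []~p & p -> ~p is T. ✗
2: []~p & p -> ~p is T. ✗
4: []~p & p -> ~p is T. ✗
— 0 worlds.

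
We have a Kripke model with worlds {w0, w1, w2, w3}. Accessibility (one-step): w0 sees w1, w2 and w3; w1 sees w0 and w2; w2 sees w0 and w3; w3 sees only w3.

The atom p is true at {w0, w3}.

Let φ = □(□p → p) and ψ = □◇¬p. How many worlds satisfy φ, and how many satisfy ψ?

For □(□p → p):
w0: successors {w1, w2, w3}; □p → p there: w1:T, w2:F, w3:T. ✗
w1: successors {w0, w2}; □p → p there: w0:T, w2:F. ✗
w2: successors {w0, w3}; □p → p there: w0:T, w3:T. ✓
w3: successors {w3}; □p → p there: w3:T. ✓
— 2 worlds.
For □◇¬p:
w0: successors {w1, w2, w3}; ◇¬p there: w1:T, w2:F, w3:F. ✗
w1: successors {w0, w2}; ◇¬p there: w0:T, w2:F. ✗
w2: successors {w0, w3}; ◇¬p there: w0:T, w3:F. ✗
w3: successors {w3}; ◇¬p there: w3:F. ✗
— 0 worlds.

2 and 0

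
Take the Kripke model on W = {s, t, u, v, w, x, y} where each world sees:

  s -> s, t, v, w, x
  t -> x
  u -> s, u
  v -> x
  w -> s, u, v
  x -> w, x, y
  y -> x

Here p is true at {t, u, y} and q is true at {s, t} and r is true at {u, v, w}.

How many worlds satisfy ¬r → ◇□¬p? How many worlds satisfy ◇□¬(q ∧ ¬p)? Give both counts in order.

For ¬r → ◇□¬p:
s: ¬r is T, ◇□¬p is T. ✓
t: ¬r is T, ◇□¬p is F. ✗
u: ¬r is F, ◇□¬p is F. ✓
v: ¬r is F, ◇□¬p is F. ✓
w: ¬r is F, ◇□¬p is T. ✓
x: ¬r is T, ◇□¬p is T. ✓
y: ¬r is T, ◇□¬p is F. ✗
— 5 worlds.
For ◇□¬(q ∧ ¬p):
s: successors {s, t, v, w, x}; □¬(q ∧ ¬p) there: s:F, t:T, v:T, w:F, x:T. ✓
t: successors {x}; □¬(q ∧ ¬p) there: x:T. ✓
u: successors {s, u}; □¬(q ∧ ¬p) there: s:F, u:F. ✗
v: successors {x}; □¬(q ∧ ¬p) there: x:T. ✓
w: successors {s, u, v}; □¬(q ∧ ¬p) there: s:F, u:F, v:T. ✓
x: successors {w, x, y}; □¬(q ∧ ¬p) there: w:F, x:T, y:T. ✓
y: successors {x}; □¬(q ∧ ¬p) there: x:T. ✓
— 6 worlds.

5 and 6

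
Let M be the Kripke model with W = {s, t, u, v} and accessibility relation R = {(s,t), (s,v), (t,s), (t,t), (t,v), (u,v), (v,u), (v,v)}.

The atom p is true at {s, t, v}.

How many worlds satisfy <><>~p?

s: successors {t, v}; <>~p there: t:F, v:T. ✓
t: successors {s, t, v}; <>~p there: s:F, t:F, v:T. ✓
u: successors {v}; <>~p there: v:T. ✓
v: successors {u, v}; <>~p there: u:F, v:T. ✓
Satisfying worlds: {s, t, u, v}.

4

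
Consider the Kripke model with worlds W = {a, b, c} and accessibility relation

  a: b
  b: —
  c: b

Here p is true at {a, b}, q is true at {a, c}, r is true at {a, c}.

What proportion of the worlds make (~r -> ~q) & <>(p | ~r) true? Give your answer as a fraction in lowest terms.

a: ~r -> ~q is T, <>(p | ~r) is T. ✓
b: ~r -> ~q is T, <>(p | ~r) is F. ✗
c: ~r -> ~q is T, <>(p | ~r) is T. ✓
That's 2 of 3 worlds, so 2/3.

2/3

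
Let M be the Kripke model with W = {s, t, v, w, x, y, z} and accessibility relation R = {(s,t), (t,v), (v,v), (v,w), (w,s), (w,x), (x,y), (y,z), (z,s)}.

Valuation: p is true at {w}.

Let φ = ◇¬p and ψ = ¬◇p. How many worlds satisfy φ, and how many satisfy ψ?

For ◇¬p:
s: successors {t}; ¬p there: t:T. ✓
t: successors {v}; ¬p there: v:T. ✓
v: successors {v, w}; ¬p there: v:T, w:F. ✓
w: successors {s, x}; ¬p there: s:T, x:T. ✓
x: successors {y}; ¬p there: y:T. ✓
y: successors {z}; ¬p there: z:T. ✓
z: successors {s}; ¬p there: s:T. ✓
— 7 worlds.
For ¬◇p:
s: ◇p is F. ✓
t: ◇p is F. ✓
v: ◇p is T. ✗
w: ◇p is F. ✓
x: ◇p is F. ✓
y: ◇p is F. ✓
z: ◇p is F. ✓
— 6 worlds.

7 and 6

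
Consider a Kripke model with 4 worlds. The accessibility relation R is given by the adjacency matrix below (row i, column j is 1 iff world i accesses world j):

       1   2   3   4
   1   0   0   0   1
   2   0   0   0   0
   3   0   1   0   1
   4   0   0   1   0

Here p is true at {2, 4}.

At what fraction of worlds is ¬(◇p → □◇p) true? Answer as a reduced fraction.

1/2

1: ◇p → □◇p is F. ✓
2: ◇p → □◇p is T. ✗
3: ◇p → □◇p is F. ✓
4: ◇p → □◇p is T. ✗
That's 2 of 4 worlds, so 2/4 = 1/2.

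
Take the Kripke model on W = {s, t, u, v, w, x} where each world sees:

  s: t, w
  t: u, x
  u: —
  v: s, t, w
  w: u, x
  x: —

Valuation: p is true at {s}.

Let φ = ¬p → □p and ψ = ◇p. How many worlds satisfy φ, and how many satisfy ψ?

3 and 1

For ¬p → □p:
s: ¬p is F, □p is F. ✓
t: ¬p is T, □p is F. ✗
u: ¬p is T, □p is T. ✓
v: ¬p is T, □p is F. ✗
w: ¬p is T, □p is F. ✗
x: ¬p is T, □p is T. ✓
— 3 worlds.
For ◇p:
s: successors {t, w}; p there: t:F, w:F. ✗
t: successors {u, x}; p there: u:F, x:F. ✗
u: no successors, so ◇p fails. ✗
v: successors {s, t, w}; p there: s:T, t:F, w:F. ✓
w: successors {u, x}; p there: u:F, x:F. ✗
x: no successors, so ◇p fails. ✗
— 1 world.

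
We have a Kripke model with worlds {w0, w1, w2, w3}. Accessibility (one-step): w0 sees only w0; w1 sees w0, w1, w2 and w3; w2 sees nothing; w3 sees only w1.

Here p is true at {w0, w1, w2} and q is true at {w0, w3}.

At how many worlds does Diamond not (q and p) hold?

2

w0: successors {w0}; not (q and p) there: w0:F. ✗
w1: successors {w0, w1, w2, w3}; not (q and p) there: w0:F, w1:T, w2:T, w3:T. ✓
w2: no successors, so Diamond not (q and p) fails. ✗
w3: successors {w1}; not (q and p) there: w1:T. ✓
Satisfying worlds: {w1, w3}.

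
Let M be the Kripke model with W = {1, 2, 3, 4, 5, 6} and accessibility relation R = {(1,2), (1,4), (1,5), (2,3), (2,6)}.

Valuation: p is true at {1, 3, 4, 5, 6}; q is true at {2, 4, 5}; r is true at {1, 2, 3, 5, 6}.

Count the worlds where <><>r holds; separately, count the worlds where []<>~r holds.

1 and 4

For <><>r:
1: successors {2, 4, 5}; <>r there: 2:T, 4:F, 5:F. ✓
2: successors {3, 6}; <>r there: 3:F, 6:F. ✗
3: no successors, so <><>r fails. ✗
4: no successors, so <><>r fails. ✗
5: no successors, so <><>r fails. ✗
6: no successors, so <><>r fails. ✗
— 1 world.
For []<>~r:
1: successors {2, 4, 5}; <>~r there: 2:F, 4:F, 5:F. ✗
2: successors {3, 6}; <>~r there: 3:F, 6:F. ✗
3: no successors, so []<>~r holds vacuously. ✓
4: no successors, so []<>~r holds vacuously. ✓
5: no successors, so []<>~r holds vacuously. ✓
6: no successors, so []<>~r holds vacuously. ✓
— 4 worlds.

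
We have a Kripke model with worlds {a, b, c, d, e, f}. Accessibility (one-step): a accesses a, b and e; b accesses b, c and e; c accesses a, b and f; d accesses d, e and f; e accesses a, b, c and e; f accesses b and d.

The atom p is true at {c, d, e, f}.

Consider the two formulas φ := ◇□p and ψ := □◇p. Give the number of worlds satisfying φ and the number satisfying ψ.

2 and 6

For ◇□p:
a: successors {a, b, e}; □p there: a:F, b:F, e:F. ✗
b: successors {b, c, e}; □p there: b:F, c:F, e:F. ✗
c: successors {a, b, f}; □p there: a:F, b:F, f:F. ✗
d: successors {d, e, f}; □p there: d:T, e:F, f:F. ✓
e: successors {a, b, c, e}; □p there: a:F, b:F, c:F, e:F. ✗
f: successors {b, d}; □p there: b:F, d:T. ✓
— 2 worlds.
For □◇p:
a: successors {a, b, e}; ◇p there: a:T, b:T, e:T. ✓
b: successors {b, c, e}; ◇p there: b:T, c:T, e:T. ✓
c: successors {a, b, f}; ◇p there: a:T, b:T, f:T. ✓
d: successors {d, e, f}; ◇p there: d:T, e:T, f:T. ✓
e: successors {a, b, c, e}; ◇p there: a:T, b:T, c:T, e:T. ✓
f: successors {b, d}; ◇p there: b:T, d:T. ✓
— 6 worlds.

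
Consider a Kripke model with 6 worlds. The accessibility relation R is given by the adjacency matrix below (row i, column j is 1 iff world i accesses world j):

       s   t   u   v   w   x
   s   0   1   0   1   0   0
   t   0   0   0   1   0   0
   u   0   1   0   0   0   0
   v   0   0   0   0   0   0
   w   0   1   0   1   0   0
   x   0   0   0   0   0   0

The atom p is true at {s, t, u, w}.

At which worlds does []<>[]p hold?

s: successors {t, v}; <>[]p there: t:T, v:F. ✗
t: successors {v}; <>[]p there: v:F. ✗
u: successors {t}; <>[]p there: t:T. ✓
v: no successors, so []<>[]p holds vacuously. ✓
w: successors {t, v}; <>[]p there: t:T, v:F. ✗
x: no successors, so []<>[]p holds vacuously. ✓

{u, v, x}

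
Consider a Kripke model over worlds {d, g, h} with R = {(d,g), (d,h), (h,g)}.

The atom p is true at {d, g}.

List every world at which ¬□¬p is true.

{d, h}

d: □¬p is F. ✓
g: □¬p is T. ✗
h: □¬p is F. ✓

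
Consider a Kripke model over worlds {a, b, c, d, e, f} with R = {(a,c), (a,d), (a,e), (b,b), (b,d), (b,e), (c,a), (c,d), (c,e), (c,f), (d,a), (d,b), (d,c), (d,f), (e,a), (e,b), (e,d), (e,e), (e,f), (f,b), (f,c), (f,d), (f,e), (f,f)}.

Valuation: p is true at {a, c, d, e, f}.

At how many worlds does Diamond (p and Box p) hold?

a: successors {c, d, e}; p and Box p there: c:T, d:F, e:F. ✓
b: successors {b, d, e}; p and Box p there: b:F, d:F, e:F. ✗
c: successors {a, d, e, f}; p and Box p there: a:T, d:F, e:F, f:F. ✓
d: successors {a, b, c, f}; p and Box p there: a:T, b:F, c:T, f:F. ✓
e: successors {a, b, d, e, f}; p and Box p there: a:T, b:F, d:F, e:F, f:F. ✓
f: successors {b, c, d, e, f}; p and Box p there: b:F, c:T, d:F, e:F, f:F. ✓
Satisfying worlds: {a, c, d, e, f}.

5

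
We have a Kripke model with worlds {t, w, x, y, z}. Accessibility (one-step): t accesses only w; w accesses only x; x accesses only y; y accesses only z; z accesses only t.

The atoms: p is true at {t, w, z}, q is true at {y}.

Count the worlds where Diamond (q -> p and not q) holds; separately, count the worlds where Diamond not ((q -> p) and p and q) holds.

4 and 5

For Diamond (q -> p and not q):
t: successors {w}; q -> p and not q there: w:T. ✓
w: successors {x}; q -> p and not q there: x:T. ✓
x: successors {y}; q -> p and not q there: y:F. ✗
y: successors {z}; q -> p and not q there: z:T. ✓
z: successors {t}; q -> p and not q there: t:T. ✓
— 4 worlds.
For Diamond not ((q -> p) and p and q):
t: successors {w}; not ((q -> p) and p and q) there: w:T. ✓
w: successors {x}; not ((q -> p) and p and q) there: x:T. ✓
x: successors {y}; not ((q -> p) and p and q) there: y:T. ✓
y: successors {z}; not ((q -> p) and p and q) there: z:T. ✓
z: successors {t}; not ((q -> p) and p and q) there: t:T. ✓
— 5 worlds.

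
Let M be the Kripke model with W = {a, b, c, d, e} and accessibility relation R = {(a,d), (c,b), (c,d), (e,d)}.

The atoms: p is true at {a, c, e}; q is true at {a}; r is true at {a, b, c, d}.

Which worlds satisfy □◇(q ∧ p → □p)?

a: successors {d}; ◇(q ∧ p → □p) there: d:F. ✗
b: no successors, so □◇(q ∧ p → □p) holds vacuously. ✓
c: successors {b, d}; ◇(q ∧ p → □p) there: b:F, d:F. ✗
d: no successors, so □◇(q ∧ p → □p) holds vacuously. ✓
e: successors {d}; ◇(q ∧ p → □p) there: d:F. ✗

{b, d}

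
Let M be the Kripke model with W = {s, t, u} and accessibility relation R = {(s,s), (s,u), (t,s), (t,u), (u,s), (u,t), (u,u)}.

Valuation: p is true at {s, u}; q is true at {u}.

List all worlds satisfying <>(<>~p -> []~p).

s: successors {s, u}; <>~p -> []~p there: s:T, u:F. ✓
t: successors {s, u}; <>~p -> []~p there: s:T, u:F. ✓
u: successors {s, t, u}; <>~p -> []~p there: s:T, t:T, u:F. ✓

{s, t, u}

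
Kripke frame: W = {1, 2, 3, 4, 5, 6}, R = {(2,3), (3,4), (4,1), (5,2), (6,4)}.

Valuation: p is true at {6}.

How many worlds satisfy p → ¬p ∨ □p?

5

1: p is F, ¬p ∨ □p is T. ✓
2: p is F, ¬p ∨ □p is T. ✓
3: p is F, ¬p ∨ □p is T. ✓
4: p is F, ¬p ∨ □p is T. ✓
5: p is F, ¬p ∨ □p is T. ✓
6: p is T, ¬p ∨ □p is F. ✗
Satisfying worlds: {1, 2, 3, 4, 5}.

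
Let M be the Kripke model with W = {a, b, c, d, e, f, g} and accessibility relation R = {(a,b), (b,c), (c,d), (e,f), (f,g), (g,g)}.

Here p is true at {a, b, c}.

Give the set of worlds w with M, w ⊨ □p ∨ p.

{a, b, c, d}

a: □p is T, p is T. ✓
b: □p is T, p is T. ✓
c: □p is F, p is T. ✓
d: □p is T, p is F. ✓
e: □p is F, p is F. ✗
f: □p is F, p is F. ✗
g: □p is F, p is F. ✗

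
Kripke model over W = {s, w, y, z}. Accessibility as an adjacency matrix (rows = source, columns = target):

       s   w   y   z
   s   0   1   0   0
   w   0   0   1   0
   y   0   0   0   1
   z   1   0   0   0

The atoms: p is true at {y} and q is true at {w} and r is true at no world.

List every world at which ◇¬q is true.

{w, y, z}

s: successors {w}; ¬q there: w:F. ✗
w: successors {y}; ¬q there: y:T. ✓
y: successors {z}; ¬q there: z:T. ✓
z: successors {s}; ¬q there: s:T. ✓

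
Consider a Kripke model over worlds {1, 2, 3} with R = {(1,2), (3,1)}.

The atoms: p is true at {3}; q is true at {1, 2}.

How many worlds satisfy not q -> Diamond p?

1: not q is F, Diamond p is F. ✓
2: not q is F, Diamond p is F. ✓
3: not q is T, Diamond p is F. ✗
Satisfying worlds: {1, 2}.

2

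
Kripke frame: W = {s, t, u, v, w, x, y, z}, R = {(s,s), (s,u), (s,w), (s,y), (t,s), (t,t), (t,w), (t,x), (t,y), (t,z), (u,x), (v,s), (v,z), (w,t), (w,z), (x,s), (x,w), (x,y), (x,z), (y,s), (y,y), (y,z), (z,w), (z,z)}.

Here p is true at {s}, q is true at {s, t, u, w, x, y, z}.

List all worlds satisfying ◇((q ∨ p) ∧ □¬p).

s: successors {s, u, w, y}; (q ∨ p) ∧ □¬p there: s:F, u:T, w:T, y:F. ✓
t: successors {s, t, w, x, y, z}; (q ∨ p) ∧ □¬p there: s:F, t:F, w:T, x:F, y:F, z:T. ✓
u: successors {x}; (q ∨ p) ∧ □¬p there: x:F. ✗
v: successors {s, z}; (q ∨ p) ∧ □¬p there: s:F, z:T. ✓
w: successors {t, z}; (q ∨ p) ∧ □¬p there: t:F, z:T. ✓
x: successors {s, w, y, z}; (q ∨ p) ∧ □¬p there: s:F, w:T, y:F, z:T. ✓
y: successors {s, y, z}; (q ∨ p) ∧ □¬p there: s:F, y:F, z:T. ✓
z: successors {w, z}; (q ∨ p) ∧ □¬p there: w:T, z:T. ✓

{s, t, v, w, x, y, z}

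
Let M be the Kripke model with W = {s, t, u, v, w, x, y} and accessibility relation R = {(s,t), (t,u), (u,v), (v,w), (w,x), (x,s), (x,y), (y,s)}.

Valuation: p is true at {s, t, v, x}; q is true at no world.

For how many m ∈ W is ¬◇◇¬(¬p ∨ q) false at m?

5

s: ◇◇¬(¬p ∨ q) is F. ✓
t: ◇◇¬(¬p ∨ q) is T. ✗
u: ◇◇¬(¬p ∨ q) is F. ✓
v: ◇◇¬(¬p ∨ q) is T. ✗
w: ◇◇¬(¬p ∨ q) is T. ✗
x: ◇◇¬(¬p ∨ q) is T. ✗
y: ◇◇¬(¬p ∨ q) is T. ✗
Satisfying worlds: {s, u}.
So ¬◇◇¬(¬p ∨ q) fails at the other 5 worlds.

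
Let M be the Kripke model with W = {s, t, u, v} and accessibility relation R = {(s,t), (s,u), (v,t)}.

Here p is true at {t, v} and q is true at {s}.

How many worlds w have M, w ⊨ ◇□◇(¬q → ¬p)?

2

s: successors {t, u}; □◇(¬q → ¬p) there: t:T, u:T. ✓
t: no successors, so ◇□◇(¬q → ¬p) fails. ✗
u: no successors, so ◇□◇(¬q → ¬p) fails. ✗
v: successors {t}; □◇(¬q → ¬p) there: t:T. ✓
Satisfying worlds: {s, v}.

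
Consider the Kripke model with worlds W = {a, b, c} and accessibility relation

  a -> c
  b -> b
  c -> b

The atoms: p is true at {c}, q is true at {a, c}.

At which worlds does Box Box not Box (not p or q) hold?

∅

a: successors {c}; Box not Box (not p or q) there: c:F. ✗
b: successors {b}; Box not Box (not p or q) there: b:F. ✗
c: successors {b}; Box not Box (not p or q) there: b:F. ✗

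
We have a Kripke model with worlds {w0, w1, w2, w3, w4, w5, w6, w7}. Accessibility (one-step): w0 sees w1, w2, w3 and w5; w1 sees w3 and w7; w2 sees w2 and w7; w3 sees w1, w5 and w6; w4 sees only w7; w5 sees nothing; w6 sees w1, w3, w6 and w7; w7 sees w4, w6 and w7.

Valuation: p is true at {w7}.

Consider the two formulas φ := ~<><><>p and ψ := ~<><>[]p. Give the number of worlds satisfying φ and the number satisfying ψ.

For ~<><><>p:
w0: <><><>p is T. ✗
w1: <><><>p is T. ✗
w2: <><><>p is T. ✗
w3: <><><>p is T. ✗
w4: <><><>p is T. ✗
w5: <><><>p is F. ✓
w6: <><><>p is T. ✗
w7: <><><>p is T. ✗
— 1 world.
For ~<><>[]p:
w0: <><>[]p is T. ✗
w1: <><>[]p is T. ✗
w2: <><>[]p is T. ✗
w3: <><>[]p is F. ✓
w4: <><>[]p is T. ✗
w5: <><>[]p is F. ✓
w6: <><>[]p is T. ✗
w7: <><>[]p is T. ✗
— 2 worlds.

1 and 2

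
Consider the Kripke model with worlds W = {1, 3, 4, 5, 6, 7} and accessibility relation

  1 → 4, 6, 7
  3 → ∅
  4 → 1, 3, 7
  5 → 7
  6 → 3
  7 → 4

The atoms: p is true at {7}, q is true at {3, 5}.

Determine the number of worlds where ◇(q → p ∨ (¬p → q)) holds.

1: successors {4, 6, 7}; q → p ∨ (¬p → q) there: 4:T, 6:T, 7:T. ✓
3: no successors, so ◇(q → p ∨ (¬p → q)) fails. ✗
4: successors {1, 3, 7}; q → p ∨ (¬p → q) there: 1:T, 3:T, 7:T. ✓
5: successors {7}; q → p ∨ (¬p → q) there: 7:T. ✓
6: successors {3}; q → p ∨ (¬p → q) there: 3:T. ✓
7: successors {4}; q → p ∨ (¬p → q) there: 4:T. ✓
Satisfying worlds: {1, 4, 5, 6, 7}.

5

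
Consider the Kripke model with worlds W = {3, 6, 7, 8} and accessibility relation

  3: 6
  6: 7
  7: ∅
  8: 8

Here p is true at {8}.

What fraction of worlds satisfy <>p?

1/4

3: successors {6}; p there: 6:F. ✗
6: successors {7}; p there: 7:F. ✗
7: no successors, so <>p fails. ✗
8: successors {8}; p there: 8:T. ✓
That's 1 of 4 worlds, so 1/4.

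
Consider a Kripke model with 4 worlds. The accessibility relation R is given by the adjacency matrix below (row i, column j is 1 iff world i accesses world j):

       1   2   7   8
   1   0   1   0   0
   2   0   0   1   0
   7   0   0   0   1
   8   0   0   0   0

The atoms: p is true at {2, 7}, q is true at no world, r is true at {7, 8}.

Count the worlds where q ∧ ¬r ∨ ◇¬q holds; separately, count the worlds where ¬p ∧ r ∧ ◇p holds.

For q ∧ ¬r ∨ ◇¬q:
1: q ∧ ¬r is F, ◇¬q is T. ✓
2: q ∧ ¬r is F, ◇¬q is T. ✓
7: q ∧ ¬r is F, ◇¬q is T. ✓
8: q ∧ ¬r is F, ◇¬q is F. ✗
— 3 worlds.
For ¬p ∧ r ∧ ◇p:
1: ¬p ∧ r is F, ◇p is T. ✗
2: ¬p ∧ r is F, ◇p is T. ✗
7: ¬p ∧ r is F, ◇p is F. ✗
8: ¬p ∧ r is T, ◇p is F. ✗
— 0 worlds.

3 and 0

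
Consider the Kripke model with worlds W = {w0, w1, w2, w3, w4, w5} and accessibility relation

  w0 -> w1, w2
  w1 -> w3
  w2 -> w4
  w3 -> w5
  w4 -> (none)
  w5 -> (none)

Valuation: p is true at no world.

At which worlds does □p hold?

w0: successors {w1, w2}; p there: w1:F, w2:F. ✗
w1: successors {w3}; p there: w3:F. ✗
w2: successors {w4}; p there: w4:F. ✗
w3: successors {w5}; p there: w5:F. ✗
w4: no successors, so □p holds vacuously. ✓
w5: no successors, so □p holds vacuously. ✓

{w4, w5}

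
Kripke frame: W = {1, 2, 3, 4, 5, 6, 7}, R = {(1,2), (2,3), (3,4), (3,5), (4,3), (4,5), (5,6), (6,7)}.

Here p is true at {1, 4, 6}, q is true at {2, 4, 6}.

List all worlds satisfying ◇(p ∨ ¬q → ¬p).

1: successors {2}; p ∨ ¬q → ¬p there: 2:T. ✓
2: successors {3}; p ∨ ¬q → ¬p there: 3:T. ✓
3: successors {4, 5}; p ∨ ¬q → ¬p there: 4:F, 5:T. ✓
4: successors {3, 5}; p ∨ ¬q → ¬p there: 3:T, 5:T. ✓
5: successors {6}; p ∨ ¬q → ¬p there: 6:F. ✗
6: successors {7}; p ∨ ¬q → ¬p there: 7:T. ✓
7: no successors, so ◇(p ∨ ¬q → ¬p) fails. ✗

{1, 2, 3, 4, 6}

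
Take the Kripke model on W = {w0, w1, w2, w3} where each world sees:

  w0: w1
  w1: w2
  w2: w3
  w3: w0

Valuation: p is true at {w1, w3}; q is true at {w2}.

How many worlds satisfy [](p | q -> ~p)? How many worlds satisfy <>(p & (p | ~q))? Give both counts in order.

For [](p | q -> ~p):
w0: successors {w1}; p | q -> ~p there: w1:F. ✗
w1: successors {w2}; p | q -> ~p there: w2:T. ✓
w2: successors {w3}; p | q -> ~p there: w3:F. ✗
w3: successors {w0}; p | q -> ~p there: w0:T. ✓
— 2 worlds.
For <>(p & (p | ~q)):
w0: successors {w1}; p & (p | ~q) there: w1:T. ✓
w1: successors {w2}; p & (p | ~q) there: w2:F. ✗
w2: successors {w3}; p & (p | ~q) there: w3:T. ✓
w3: successors {w0}; p & (p | ~q) there: w0:F. ✗
— 2 worlds.

2 and 2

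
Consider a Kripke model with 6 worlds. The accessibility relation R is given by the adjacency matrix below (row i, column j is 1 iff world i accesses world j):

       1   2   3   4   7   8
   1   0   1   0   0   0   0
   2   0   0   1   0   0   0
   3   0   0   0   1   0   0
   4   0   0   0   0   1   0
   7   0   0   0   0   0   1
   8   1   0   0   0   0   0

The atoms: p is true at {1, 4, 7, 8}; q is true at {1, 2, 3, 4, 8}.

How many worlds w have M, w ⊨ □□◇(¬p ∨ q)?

5

1: successors {2}; □◇(¬p ∨ q) there: 2:T. ✓
2: successors {3}; □◇(¬p ∨ q) there: 3:F. ✗
3: successors {4}; □◇(¬p ∨ q) there: 4:T. ✓
4: successors {7}; □◇(¬p ∨ q) there: 7:T. ✓
7: successors {8}; □◇(¬p ∨ q) there: 8:T. ✓
8: successors {1}; □◇(¬p ∨ q) there: 1:T. ✓
Satisfying worlds: {1, 3, 4, 7, 8}.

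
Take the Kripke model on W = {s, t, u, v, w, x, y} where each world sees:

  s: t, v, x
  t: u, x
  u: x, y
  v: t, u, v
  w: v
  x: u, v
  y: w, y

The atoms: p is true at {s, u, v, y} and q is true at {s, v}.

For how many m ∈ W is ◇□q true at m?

s: successors {t, v, x}; □q there: t:F, v:F, x:F. ✗
t: successors {u, x}; □q there: u:F, x:F. ✗
u: successors {x, y}; □q there: x:F, y:F. ✗
v: successors {t, u, v}; □q there: t:F, u:F, v:F. ✗
w: successors {v}; □q there: v:F. ✗
x: successors {u, v}; □q there: u:F, v:F. ✗
y: successors {w, y}; □q there: w:T, y:F. ✓
Satisfying worlds: {y}.

1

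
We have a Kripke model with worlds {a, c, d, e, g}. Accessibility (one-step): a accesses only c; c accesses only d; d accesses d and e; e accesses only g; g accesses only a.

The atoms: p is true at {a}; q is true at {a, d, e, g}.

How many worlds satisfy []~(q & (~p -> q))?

1

a: successors {c}; ~(q & (~p -> q)) there: c:T. ✓
c: successors {d}; ~(q & (~p -> q)) there: d:F. ✗
d: successors {d, e}; ~(q & (~p -> q)) there: d:F, e:F. ✗
e: successors {g}; ~(q & (~p -> q)) there: g:F. ✗
g: successors {a}; ~(q & (~p -> q)) there: a:F. ✗
Satisfying worlds: {a}.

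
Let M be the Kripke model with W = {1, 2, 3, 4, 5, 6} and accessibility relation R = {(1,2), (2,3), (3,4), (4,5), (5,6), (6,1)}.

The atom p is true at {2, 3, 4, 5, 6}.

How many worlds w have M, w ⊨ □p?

5

1: successors {2}; p there: 2:T. ✓
2: successors {3}; p there: 3:T. ✓
3: successors {4}; p there: 4:T. ✓
4: successors {5}; p there: 5:T. ✓
5: successors {6}; p there: 6:T. ✓
6: successors {1}; p there: 1:F. ✗
Satisfying worlds: {1, 2, 3, 4, 5}.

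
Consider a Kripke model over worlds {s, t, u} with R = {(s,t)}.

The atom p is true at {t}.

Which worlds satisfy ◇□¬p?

{s}

s: successors {t}; □¬p there: t:T. ✓
t: no successors, so ◇□¬p fails. ✗
u: no successors, so ◇□¬p fails. ✗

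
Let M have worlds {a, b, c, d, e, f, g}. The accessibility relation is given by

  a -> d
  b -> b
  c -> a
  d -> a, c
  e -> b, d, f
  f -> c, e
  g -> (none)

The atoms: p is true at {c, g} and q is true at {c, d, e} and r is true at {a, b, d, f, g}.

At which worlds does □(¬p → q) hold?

{a, f, g}

a: successors {d}; ¬p → q there: d:T. ✓
b: successors {b}; ¬p → q there: b:F. ✗
c: successors {a}; ¬p → q there: a:F. ✗
d: successors {a, c}; ¬p → q there: a:F, c:T. ✗
e: successors {b, d, f}; ¬p → q there: b:F, d:T, f:F. ✗
f: successors {c, e}; ¬p → q there: c:T, e:T. ✓
g: no successors, so □(¬p → q) holds vacuously. ✓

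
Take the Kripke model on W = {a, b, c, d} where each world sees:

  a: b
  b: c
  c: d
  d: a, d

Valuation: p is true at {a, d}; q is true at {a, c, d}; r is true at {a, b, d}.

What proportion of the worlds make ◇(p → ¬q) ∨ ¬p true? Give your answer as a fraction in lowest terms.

3/4

a: ◇(p → ¬q) is T, ¬p is F. ✓
b: ◇(p → ¬q) is T, ¬p is T. ✓
c: ◇(p → ¬q) is F, ¬p is T. ✓
d: ◇(p → ¬q) is F, ¬p is F. ✗
That's 3 of 4 worlds, so 3/4.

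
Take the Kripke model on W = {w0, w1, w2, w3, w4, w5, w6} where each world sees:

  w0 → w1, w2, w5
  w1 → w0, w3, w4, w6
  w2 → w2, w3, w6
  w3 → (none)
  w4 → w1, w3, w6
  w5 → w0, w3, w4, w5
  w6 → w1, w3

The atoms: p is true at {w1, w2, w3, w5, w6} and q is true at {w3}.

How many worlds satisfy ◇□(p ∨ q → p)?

w0: successors {w1, w2, w5}; □(p ∨ q → p) there: w1:T, w2:T, w5:T. ✓
w1: successors {w0, w3, w4, w6}; □(p ∨ q → p) there: w0:T, w3:T, w4:T, w6:T. ✓
w2: successors {w2, w3, w6}; □(p ∨ q → p) there: w2:T, w3:T, w6:T. ✓
w3: no successors, so ◇□(p ∨ q → p) fails. ✗
w4: successors {w1, w3, w6}; □(p ∨ q → p) there: w1:T, w3:T, w6:T. ✓
w5: successors {w0, w3, w4, w5}; □(p ∨ q → p) there: w0:T, w3:T, w4:T, w5:T. ✓
w6: successors {w1, w3}; □(p ∨ q → p) there: w1:T, w3:T. ✓
Satisfying worlds: {w0, w1, w2, w4, w5, w6}.

6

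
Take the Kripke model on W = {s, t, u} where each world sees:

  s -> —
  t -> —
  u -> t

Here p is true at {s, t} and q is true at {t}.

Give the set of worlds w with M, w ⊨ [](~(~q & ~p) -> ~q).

{s, t}

s: no successors, so [](~(~q & ~p) -> ~q) holds vacuously. ✓
t: no successors, so [](~(~q & ~p) -> ~q) holds vacuously. ✓
u: successors {t}; ~(~q & ~p) -> ~q there: t:F. ✗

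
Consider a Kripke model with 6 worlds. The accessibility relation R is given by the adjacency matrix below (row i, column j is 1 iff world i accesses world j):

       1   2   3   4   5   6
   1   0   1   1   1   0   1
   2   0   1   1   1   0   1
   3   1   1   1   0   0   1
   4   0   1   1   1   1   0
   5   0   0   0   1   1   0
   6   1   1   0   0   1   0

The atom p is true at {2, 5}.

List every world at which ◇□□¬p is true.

∅

1: successors {2, 3, 4, 6}; □□¬p there: 2:F, 3:F, 4:F, 6:F. ✗
2: successors {2, 3, 4, 6}; □□¬p there: 2:F, 3:F, 4:F, 6:F. ✗
3: successors {1, 2, 3, 6}; □□¬p there: 1:F, 2:F, 3:F, 6:F. ✗
4: successors {2, 3, 4, 5}; □□¬p there: 2:F, 3:F, 4:F, 5:F. ✗
5: successors {4, 5}; □□¬p there: 4:F, 5:F. ✗
6: successors {1, 2, 5}; □□¬p there: 1:F, 2:F, 5:F. ✗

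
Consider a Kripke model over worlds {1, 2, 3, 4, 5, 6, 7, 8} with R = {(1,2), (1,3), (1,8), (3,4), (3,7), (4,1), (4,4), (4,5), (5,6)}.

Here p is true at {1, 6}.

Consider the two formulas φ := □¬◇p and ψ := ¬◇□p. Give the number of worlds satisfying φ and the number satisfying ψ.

For □¬◇p:
1: successors {2, 3, 8}; ¬◇p there: 2:T, 3:T, 8:T. ✓
2: no successors, so □¬◇p holds vacuously. ✓
3: successors {4, 7}; ¬◇p there: 4:F, 7:T. ✗
4: successors {1, 4, 5}; ¬◇p there: 1:T, 4:F, 5:F. ✗
5: successors {6}; ¬◇p there: 6:T. ✓
6: no successors, so □¬◇p holds vacuously. ✓
7: no successors, so □¬◇p holds vacuously. ✓
8: no successors, so □¬◇p holds vacuously. ✓
— 6 worlds.
For ¬◇□p:
1: ◇□p is T. ✗
2: ◇□p is F. ✓
3: ◇□p is T. ✗
4: ◇□p is T. ✗
5: ◇□p is T. ✗
6: ◇□p is F. ✓
7: ◇□p is F. ✓
8: ◇□p is F. ✓
— 4 worlds.

6 and 4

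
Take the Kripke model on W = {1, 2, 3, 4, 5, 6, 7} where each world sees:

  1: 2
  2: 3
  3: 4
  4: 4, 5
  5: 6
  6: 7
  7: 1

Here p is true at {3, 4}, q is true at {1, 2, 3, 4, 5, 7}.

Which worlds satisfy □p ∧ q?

1: □p is F, q is T. ✗
2: □p is T, q is T. ✓
3: □p is T, q is T. ✓
4: □p is F, q is T. ✗
5: □p is F, q is T. ✗
6: □p is F, q is F. ✗
7: □p is F, q is T. ✗

{2, 3}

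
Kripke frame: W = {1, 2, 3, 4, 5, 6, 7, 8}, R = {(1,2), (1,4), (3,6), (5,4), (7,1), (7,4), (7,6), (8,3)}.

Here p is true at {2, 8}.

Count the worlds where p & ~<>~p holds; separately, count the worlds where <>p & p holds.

1 and 0

For p & ~<>~p:
1: p is F, ~<>~p is F. ✗
2: p is T, ~<>~p is T. ✓
3: p is F, ~<>~p is F. ✗
4: p is F, ~<>~p is T. ✗
5: p is F, ~<>~p is F. ✗
6: p is F, ~<>~p is T. ✗
7: p is F, ~<>~p is F. ✗
8: p is T, ~<>~p is F. ✗
— 1 world.
For <>p & p:
1: <>p is T, p is F. ✗
2: <>p is F, p is T. ✗
3: <>p is F, p is F. ✗
4: <>p is F, p is F. ✗
5: <>p is F, p is F. ✗
6: <>p is F, p is F. ✗
7: <>p is F, p is F. ✗
8: <>p is F, p is T. ✗
— 0 worlds.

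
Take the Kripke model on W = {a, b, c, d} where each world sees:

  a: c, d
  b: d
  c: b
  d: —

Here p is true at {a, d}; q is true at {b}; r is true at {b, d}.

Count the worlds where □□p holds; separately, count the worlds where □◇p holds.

For □□p:
a: successors {c, d}; □p there: c:F, d:T. ✗
b: successors {d}; □p there: d:T. ✓
c: successors {b}; □p there: b:T. ✓
d: no successors, so □□p holds vacuously. ✓
— 3 worlds.
For □◇p:
a: successors {c, d}; ◇p there: c:F, d:F. ✗
b: successors {d}; ◇p there: d:F. ✗
c: successors {b}; ◇p there: b:T. ✓
d: no successors, so □◇p holds vacuously. ✓
— 2 worlds.

3 and 2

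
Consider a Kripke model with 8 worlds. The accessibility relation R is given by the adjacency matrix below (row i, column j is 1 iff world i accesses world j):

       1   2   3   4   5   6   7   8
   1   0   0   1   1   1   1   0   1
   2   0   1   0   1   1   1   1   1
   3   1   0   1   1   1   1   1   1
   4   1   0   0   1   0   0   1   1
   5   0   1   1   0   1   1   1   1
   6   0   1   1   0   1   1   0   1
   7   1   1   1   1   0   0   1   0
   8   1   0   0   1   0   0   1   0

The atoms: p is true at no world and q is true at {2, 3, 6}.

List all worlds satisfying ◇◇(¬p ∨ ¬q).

{1, 2, 3, 4, 5, 6, 7, 8}

1: successors {3, 4, 5, 6, 8}; ◇(¬p ∨ ¬q) there: 3:T, 4:T, 5:T, 6:T, 8:T. ✓
2: successors {2, 4, 5, 6, 7, 8}; ◇(¬p ∨ ¬q) there: 2:T, 4:T, 5:T, 6:T, 7:T, 8:T. ✓
3: successors {1, 3, 4, 5, 6, 7, 8}; ◇(¬p ∨ ¬q) there: 1:T, 3:T, 4:T, 5:T, 6:T, 7:T, 8:T. ✓
4: successors {1, 4, 7, 8}; ◇(¬p ∨ ¬q) there: 1:T, 4:T, 7:T, 8:T. ✓
5: successors {2, 3, 5, 6, 7, 8}; ◇(¬p ∨ ¬q) there: 2:T, 3:T, 5:T, 6:T, 7:T, 8:T. ✓
6: successors {2, 3, 5, 6, 8}; ◇(¬p ∨ ¬q) there: 2:T, 3:T, 5:T, 6:T, 8:T. ✓
7: successors {1, 2, 3, 4, 7}; ◇(¬p ∨ ¬q) there: 1:T, 2:T, 3:T, 4:T, 7:T. ✓
8: successors {1, 4, 7}; ◇(¬p ∨ ¬q) there: 1:T, 4:T, 7:T. ✓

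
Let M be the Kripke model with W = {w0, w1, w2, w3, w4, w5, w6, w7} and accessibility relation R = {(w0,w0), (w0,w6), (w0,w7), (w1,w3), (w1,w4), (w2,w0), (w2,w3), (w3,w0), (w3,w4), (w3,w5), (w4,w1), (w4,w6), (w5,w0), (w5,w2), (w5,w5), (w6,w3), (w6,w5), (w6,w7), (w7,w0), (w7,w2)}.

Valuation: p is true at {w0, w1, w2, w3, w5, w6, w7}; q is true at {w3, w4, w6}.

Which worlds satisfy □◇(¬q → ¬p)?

w0: successors {w0, w6, w7}; ◇(¬q → ¬p) there: w0:T, w6:T, w7:F. ✗
w1: successors {w3, w4}; ◇(¬q → ¬p) there: w3:T, w4:T. ✓
w2: successors {w0, w3}; ◇(¬q → ¬p) there: w0:T, w3:T. ✓
w3: successors {w0, w4, w5}; ◇(¬q → ¬p) there: w0:T, w4:T, w5:F. ✗
w4: successors {w1, w6}; ◇(¬q → ¬p) there: w1:T, w6:T. ✓
w5: successors {w0, w2, w5}; ◇(¬q → ¬p) there: w0:T, w2:T, w5:F. ✗
w6: successors {w3, w5, w7}; ◇(¬q → ¬p) there: w3:T, w5:F, w7:F. ✗
w7: successors {w0, w2}; ◇(¬q → ¬p) there: w0:T, w2:T. ✓

{w1, w2, w4, w7}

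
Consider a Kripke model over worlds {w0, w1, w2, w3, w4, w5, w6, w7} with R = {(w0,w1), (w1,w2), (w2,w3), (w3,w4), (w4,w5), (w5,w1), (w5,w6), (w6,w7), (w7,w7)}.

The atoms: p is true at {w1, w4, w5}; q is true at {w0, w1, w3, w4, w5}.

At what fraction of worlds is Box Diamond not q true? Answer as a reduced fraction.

w0: successors {w1}; Diamond not q there: w1:T. ✓
w1: successors {w2}; Diamond not q there: w2:F. ✗
w2: successors {w3}; Diamond not q there: w3:F. ✗
w3: successors {w4}; Diamond not q there: w4:F. ✗
w4: successors {w5}; Diamond not q there: w5:T. ✓
w5: successors {w1, w6}; Diamond not q there: w1:T, w6:T. ✓
w6: successors {w7}; Diamond not q there: w7:T. ✓
w7: successors {w7}; Diamond not q there: w7:T. ✓
That's 5 of 8 worlds, so 5/8.

5/8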